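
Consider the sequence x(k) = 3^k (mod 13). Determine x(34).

x(0) = 1,  x(1) = 3,  x(2) = 9,  x(3) = 1.
The sequence repeats with period 3.
(34 - 0) mod 3 = 1, so x(34) = x(1) = 3.

3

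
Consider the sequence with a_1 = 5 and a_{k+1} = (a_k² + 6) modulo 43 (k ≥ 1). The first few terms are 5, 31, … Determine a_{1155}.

Computing terms: a_1 = 5, a_2 = 31, a_3 = 21, a_4 = 17, a_5 = 37, a_6 = 42, a_7 = 7, a_8 = 12, a_9 = 21.
Since a_9 = a_3 = 21, the sequence is eventually periodic: after a pre-period of length 2 it cycles with period 6.
For k ≥ 3, a_k depends only on (k - 3) mod 6. (1155 - 3) mod 6 = 0, so a_{1155} = a_3 = 21.

21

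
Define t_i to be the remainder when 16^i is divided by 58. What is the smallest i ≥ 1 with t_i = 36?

We have t_0 = 1, t_1 = 16, t_2 = 24, t_3 = 36, t_4 = 54, t_5 = 52, t_6 = 20, t_7 = 30, t_8 = 16.
Since t_8 = t_1 = 16, the sequence is eventually periodic: after a pre-period of length 1 it cycles with period 7.
The value 36 first appears (with i ≥ 1) at t_3.

3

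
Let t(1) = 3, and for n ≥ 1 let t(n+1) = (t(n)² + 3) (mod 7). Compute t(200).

5

Computing terms: t(1) = 3,  t(2) = 5,  t(3) = 0,  t(4) = 3.
The sequence repeats with period 3.
(200 - 1) mod 3 = 1, so t(200) = t(2) = 5.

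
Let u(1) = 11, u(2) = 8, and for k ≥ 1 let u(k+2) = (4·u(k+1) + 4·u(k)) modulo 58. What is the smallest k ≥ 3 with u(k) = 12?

Computing terms: u(1) = 11, u(2) = 8, u(3) = 18, u(4) = 46, u(5) = 24, u(6) = 48, u(7) = 56, u(8) = 10, u(9) = 32, u(10) = 52, u(11) = 46, u(12) = 44, u(13) = 12, u(14) = 50, u(15) = 16, u(16) = 32, u(17) = 18, u(18) = 26, u(19) = 2, u(20) = 54, u(21) = 50, u(22) = 10, u(23) = 8, u(24) = 14, u(25) = 30, u(26) = 2, u(27) = 12, u(28) = 56, u(29) = 40, u(30) = 36, u(31) = 14, u(32) = 26, u(33) = 44, u(34) = 48, u(35) = 20, u(36) = 40, u(37) = 8, u(38) = 18.
Since (u(37), u(38)) = (u(2), u(3)) = (8, 18) (two consecutive terms determine the rest), the sequence is eventually periodic: after a pre-period of length 1 it cycles with period 35.
The value 12 first appears (with k ≥ 3) at u(13).

13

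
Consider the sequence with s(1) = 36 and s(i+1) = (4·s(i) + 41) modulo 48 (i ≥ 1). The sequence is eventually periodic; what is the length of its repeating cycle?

s(1) = 36, s(2) = 41, s(3) = 13, s(4) = 45, s(5) = 29, s(6) = 13.
Since s(6) = s(3) = 13, the sequence is eventually periodic: after a pre-period of length 2 it cycles with period 3.

3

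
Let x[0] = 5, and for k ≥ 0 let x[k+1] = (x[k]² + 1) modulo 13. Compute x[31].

Listing terms: x[0] = 5; x[1] = 0; x[2] = 1; x[3] = 2; x[4] = 5.
The sequence repeats with period 4.
So x[31] = x[0 + ((31-0) mod 4)] = x[3] = 2.

2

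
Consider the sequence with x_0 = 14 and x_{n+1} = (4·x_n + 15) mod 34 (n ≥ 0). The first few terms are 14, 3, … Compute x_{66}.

Computing terms: x_0 = 14, x_1 = 3, x_2 = 27, x_3 = 21, x_4 = 31, x_5 = 3.
Since x_5 = x_1 = 3, the sequence is eventually periodic: after a pre-period of length 1 it cycles with period 4.
For n ≥ 1, x_n depends only on (n - 1) mod 4. (66 - 1) mod 4 = 1, so x_{66} = x_2 = 27.

27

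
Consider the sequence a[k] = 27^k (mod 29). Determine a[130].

Listing terms: a[0] = 1; a[1] = 27; a[2] = 4; a[3] = 21; a[4] = 16; a[5] = 26; a[6] = 6; a[7] = 17; a[8] = 24; a[9] = 10; a[10] = 9; a[11] = 11; a[12] = 7; a[13] = 15; a[14] = 28; a[15] = 2; a[16] = 25; a[17] = 8; a[18] = 13; a[19] = 3; a[20] = 23; a[21] = 12; a[22] = 5; a[23] = 19; a[24] = 20; a[25] = 18; a[26] = 22; a[27] = 14; a[28] = 1.
The sequence repeats with period 28.
So a[130] = a[0 + ((130-0) mod 28)] = a[18] = 13.

13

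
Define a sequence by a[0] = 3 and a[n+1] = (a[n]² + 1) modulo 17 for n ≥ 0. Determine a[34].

Computing terms: a[0] = 3,  a[1] = 10,  a[2] = 16,  a[3] = 2,  a[4] = 5,  a[5] = 9,  a[6] = 14,  a[7] = 10.
Since a[7] = a[1] = 10, the sequence is eventually periodic: after a pre-period of length 1 it cycles with period 6.
For n ≥ 1, a[n] depends only on (n - 1) mod 6. (34 - 1) mod 6 = 3, so a[34] = a[4] = 5.

5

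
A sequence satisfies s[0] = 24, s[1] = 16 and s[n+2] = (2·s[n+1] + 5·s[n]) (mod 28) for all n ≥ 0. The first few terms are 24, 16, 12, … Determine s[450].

20

Computing terms: s[0] = 24; s[1] = 16; s[2] = 12; s[3] = 20; s[4] = 16; s[5] = 20; s[6] = 8; s[7] = 4; s[8] = 20; s[9] = 4; s[10] = 24; s[11] = 12; s[12] = 4; s[13] = 12; s[14] = 16; s[15] = 8; s[16] = 12; s[17] = 8; s[18] = 20; s[19] = 24; s[20] = 8; s[21] = 24; s[22] = 4; s[23] = 16; s[24] = 24; s[25] = 16.
The sequence repeats with period 24.
So s[450] = s[0 + ((450-0) mod 24)] = s[18] = 20.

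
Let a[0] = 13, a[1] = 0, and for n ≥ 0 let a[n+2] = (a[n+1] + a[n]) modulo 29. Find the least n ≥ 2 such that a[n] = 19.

a[0] = 13, a[1] = 0, a[2] = 13, a[3] = 13, a[4] = 26, a[5] = 10, a[6] = 7, a[7] = 17, a[8] = 24, a[9] = 12, a[10] = 7, a[11] = 19, a[12] = 26, a[13] = 16, a[14] = 13, a[15] = 0.
The sequence repeats with period 14.
The value 19 first appears (with n ≥ 2) at a[11].

11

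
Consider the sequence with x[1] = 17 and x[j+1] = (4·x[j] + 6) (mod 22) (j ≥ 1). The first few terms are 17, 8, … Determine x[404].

4

We have x[1] = 17; x[2] = 8; x[3] = 16; x[4] = 4; x[5] = 0; x[6] = 6; x[7] = 8.
Since x[7] = x[2] = 8, the sequence is eventually periodic: after a pre-period of length 1 it cycles with period 5.
For j ≥ 2, x[j] depends only on (j - 2) mod 5. (404 - 2) mod 5 = 2, so x[404] = x[4] = 4.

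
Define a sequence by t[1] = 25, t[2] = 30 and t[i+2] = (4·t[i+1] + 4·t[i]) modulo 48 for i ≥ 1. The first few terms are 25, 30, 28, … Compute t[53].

32

Computing terms: t[1] = 25; t[2] = 30; t[3] = 28; t[4] = 40; t[5] = 32; t[6] = 0; t[7] = 32; t[8] = 32; t[9] = 16; t[10] = 0; t[11] = 16; t[12] = 16; t[13] = 32; t[14] = 0.
Since (t[13], t[14]) = (t[5], t[6]) = (32, 0) (two consecutive terms determine the rest), the sequence is eventually periodic: after a pre-period of length 4 it cycles with period 8.
For i ≥ 5, t[i] depends only on (i - 5) mod 8. (53 - 5) mod 8 = 0, so t[53] = t[5] = 32.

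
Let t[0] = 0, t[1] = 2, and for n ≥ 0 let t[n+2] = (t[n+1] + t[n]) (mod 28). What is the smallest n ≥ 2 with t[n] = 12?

Computing terms: t[0] = 0; t[1] = 2; t[2] = 2; t[3] = 4; t[4] = 6; t[5] = 10; t[6] = 16; t[7] = 26; t[8] = 14; t[9] = 12; t[10] = 26; t[11] = 10; t[12] = 8; t[13] = 18; t[14] = 26; t[15] = 16; t[16] = 14; t[17] = 2; t[18] = 16; t[19] = 18; t[20] = 6; t[21] = 24; t[22] = 2; t[23] = 26; t[24] = 0; t[25] = 26; t[26] = 26; t[27] = 24; t[28] = 22; t[29] = 18; t[30] = 12; t[31] = 2; t[32] = 14; t[33] = 16; t[34] = 2; t[35] = 18; t[36] = 20; t[37] = 10; t[38] = 2; t[39] = 12; t[40] = 14; t[41] = 26; t[42] = 12; t[43] = 10; t[44] = 22; t[45] = 4; t[46] = 26; t[47] = 2; t[48] = 0; t[49] = 2.
Since (t[48], t[49]) = (t[0], t[1]) = (0, 2) (two consecutive terms determine the rest), the sequence is periodic with period 48.
The value 12 first appears (with n ≥ 2) at t[9].

9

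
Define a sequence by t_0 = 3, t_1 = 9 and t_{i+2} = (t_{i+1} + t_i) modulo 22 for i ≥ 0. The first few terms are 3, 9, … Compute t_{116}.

10

We have t_0 = 3; t_1 = 9; t_2 = 12; t_3 = 21; t_4 = 11; t_5 = 10; t_6 = 21; t_7 = 9; t_8 = 8; t_9 = 17; t_{10} = 3; t_{11} = 20; t_{12} = 1; t_{13} = 21; t_{14} = 0; t_{15} = 21; t_{16} = 21; t_{17} = 20; t_{18} = 19; t_{19} = 17; t_{20} = 14; t_{21} = 9; t_{22} = 1; t_{23} = 10; t_{24} = 11; t_{25} = 21; t_{26} = 10; t_{27} = 9; t_{28} = 19; t_{29} = 6; t_{30} = 3; t_{31} = 9.
The sequence repeats with period 30.
So t_{116} = t_{0 + ((116-0) mod 30)} = t_{26} = 10.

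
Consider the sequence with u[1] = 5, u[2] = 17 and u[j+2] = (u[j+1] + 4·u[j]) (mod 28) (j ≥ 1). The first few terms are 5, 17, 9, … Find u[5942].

Computing terms: u[1] = 5,  u[2] = 17,  u[3] = 9,  u[4] = 21,  u[5] = 1,  u[6] = 1,  u[7] = 5,  u[8] = 9,  u[9] = 1,  u[10] = 9,  u[11] = 13,  u[12] = 21,  u[13] = 17,  u[14] = 17,  u[15] = 1,  u[16] = 13,  u[17] = 17,  u[18] = 13,  u[19] = 25,  u[20] = 21,  u[21] = 9,  u[22] = 9,  u[23] = 17,  u[24] = 25,  u[25] = 9,  u[26] = 25,  u[27] = 5,  u[28] = 21,  u[29] = 13,  u[30] = 13,  u[31] = 9,  u[32] = 5,  u[33] = 13,  u[34] = 5,  u[35] = 1,  u[36] = 21,  u[37] = 25,  u[38] = 25,  u[39] = 13,  u[40] = 1,  u[41] = 25,  u[42] = 1,  u[43] = 17,  u[44] = 21,  u[45] = 5,  u[46] = 5,  u[47] = 25,  u[48] = 17,  u[49] = 5,  u[50] = 17.
Since (u[49], u[50]) = (u[1], u[2]) = (5, 17) (two consecutive terms determine the rest), the sequence is periodic with period 48.
So u[5942] = u[1 + ((5942-1) mod 48)] = u[38] = 25.

25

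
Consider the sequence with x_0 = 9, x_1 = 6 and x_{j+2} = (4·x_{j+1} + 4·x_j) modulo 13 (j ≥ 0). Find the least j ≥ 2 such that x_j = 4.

3

Listing terms: x_0 = 9; x_1 = 6; x_2 = 8; x_3 = 4; x_4 = 9; x_5 = 0; x_6 = 10; x_7 = 1; x_8 = 5; x_9 = 11; x_{10} = 12; x_{11} = 1; x_{12} = 0; x_{13} = 4; x_{14} = 3; x_{15} = 2; x_{16} = 7; x_{17} = 10; x_{18} = 3; x_{19} = 0; x_{20} = 12; x_{21} = 9; x_{22} = 6.
The sequence repeats with period 21.
The value 4 first appears (with j ≥ 2) at x_3.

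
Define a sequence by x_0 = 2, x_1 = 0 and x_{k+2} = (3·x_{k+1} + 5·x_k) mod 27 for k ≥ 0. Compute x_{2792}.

We have x_0 = 2, x_1 = 0, x_2 = 10, x_3 = 3, x_4 = 5, x_5 = 3, x_6 = 7, x_7 = 9, x_8 = 8, x_9 = 15, x_{10} = 4, x_{11} = 6, x_{12} = 11, x_{13} = 9, x_{14} = 1, x_{15} = 21, x_{16} = 14, x_{17} = 12, x_{18} = 25, x_{19} = 0, x_{20} = 17, x_{21} = 24, x_{22} = 22, x_{23} = 24, x_{24} = 20, x_{25} = 18, x_{26} = 19, x_{27} = 12, x_{28} = 23, x_{29} = 21, x_{30} = 16, x_{31} = 18, x_{32} = 26, x_{33} = 6, x_{34} = 13, x_{35} = 15, x_{36} = 2, x_{37} = 0.
The sequence repeats with period 36.
(2792 - 0) mod 36 = 20, so x_{2792} = x_{20} = 17.

17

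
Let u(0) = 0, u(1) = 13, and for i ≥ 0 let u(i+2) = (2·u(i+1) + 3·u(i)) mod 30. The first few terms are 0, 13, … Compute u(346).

26

u(0) = 0; u(1) = 13; u(2) = 26; u(3) = 1; u(4) = 20; u(5) = 13; u(6) = 26.
Since (u(5), u(6)) = (u(1), u(2)) = (13, 26) (two consecutive terms determine the rest), the sequence is eventually periodic: after a pre-period of length 1 it cycles with period 4.
For i ≥ 1, u(i) depends only on (i - 1) mod 4. (346 - 1) mod 4 = 1, so u(346) = u(2) = 26.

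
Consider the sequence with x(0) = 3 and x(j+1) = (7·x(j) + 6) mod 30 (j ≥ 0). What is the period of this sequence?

4

Computing terms: x(0) = 3, x(1) = 27, x(2) = 15, x(3) = 21, x(4) = 3.
The sequence repeats with period 4.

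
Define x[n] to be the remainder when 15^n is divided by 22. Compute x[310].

x[1] = 15, x[2] = 5, x[3] = 9, x[4] = 3, x[5] = 1, x[6] = 15.
The sequence repeats with period 5.
(310 - 1) mod 5 = 4, so x[310] = x[5] = 1.

1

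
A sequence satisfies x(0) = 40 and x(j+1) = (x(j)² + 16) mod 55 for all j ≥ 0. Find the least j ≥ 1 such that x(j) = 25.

We have x(0) = 40; x(1) = 21; x(2) = 17; x(3) = 30; x(4) = 36; x(5) = 47; x(6) = 25; x(7) = 36.
Since x(7) = x(4) = 36, the sequence is eventually periodic: after a pre-period of length 4 it cycles with period 3.
The value 25 first appears (with j ≥ 1) at x(6).

6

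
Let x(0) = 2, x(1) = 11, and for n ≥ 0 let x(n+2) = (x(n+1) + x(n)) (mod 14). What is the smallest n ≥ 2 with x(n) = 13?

We have x(0) = 2, x(1) = 11, x(2) = 13, x(3) = 10, x(4) = 9, x(5) = 5, x(6) = 0, x(7) = 5, x(8) = 5, x(9) = 10, x(10) = 1, x(11) = 11, x(12) = 12, x(13) = 9, x(14) = 7, x(15) = 2, x(16) = 9, x(17) = 11, x(18) = 6, x(19) = 3, x(20) = 9, x(21) = 12, x(22) = 7, x(23) = 5, x(24) = 12, x(25) = 3, x(26) = 1, x(27) = 4, x(28) = 5, x(29) = 9, x(30) = 0, x(31) = 9, x(32) = 9, x(33) = 4, x(34) = 13, x(35) = 3, x(36) = 2, x(37) = 5, x(38) = 7, x(39) = 12, x(40) = 5, x(41) = 3, x(42) = 8, x(43) = 11, x(44) = 5, x(45) = 2, x(46) = 7, x(47) = 9, x(48) = 2, x(49) = 11.
Since (x(48), x(49)) = (x(0), x(1)) = (2, 11) (two consecutive terms determine the rest), the sequence is periodic with period 48.
The value 13 first appears (with n ≥ 2) at x(2).

2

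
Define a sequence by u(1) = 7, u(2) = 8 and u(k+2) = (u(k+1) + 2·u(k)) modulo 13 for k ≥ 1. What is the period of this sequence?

We have u(1) = 7; u(2) = 8; u(3) = 9; u(4) = 12; u(5) = 4; u(6) = 2; u(7) = 10; u(8) = 1; u(9) = 8; u(10) = 10; u(11) = 0; u(12) = 7; u(13) = 7; u(14) = 8.
The sequence repeats with period 12.

12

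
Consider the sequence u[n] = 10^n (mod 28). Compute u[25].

We have u[1] = 10, u[2] = 16, u[3] = 20, u[4] = 4, u[5] = 12, u[6] = 8, u[7] = 24, u[8] = 16.
Since u[8] = u[2] = 16, the sequence is eventually periodic: after a pre-period of length 1 it cycles with period 6.
For n ≥ 2, u[n] depends only on (n - 2) mod 6. (25 - 2) mod 6 = 5, so u[25] = u[7] = 24.

24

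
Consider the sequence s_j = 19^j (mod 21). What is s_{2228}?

We have s_1 = 19,  s_2 = 4,  s_3 = 13,  s_4 = 16,  s_5 = 10,  s_6 = 1,  s_7 = 19.
The sequence repeats with period 6.
(2228 - 1) mod 6 = 1, so s_{2228} = s_2 = 4.

4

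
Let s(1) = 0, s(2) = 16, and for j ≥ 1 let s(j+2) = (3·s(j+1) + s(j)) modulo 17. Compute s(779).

Listing terms: s(1) = 0, s(2) = 16, s(3) = 14, s(4) = 7, s(5) = 1, s(6) = 10, s(7) = 14, s(8) = 1, s(9) = 0, s(10) = 1, s(11) = 3, s(12) = 10, s(13) = 16, s(14) = 7, s(15) = 3, s(16) = 16, s(17) = 0, s(18) = 16.
The sequence repeats with period 16.
(779 - 1) mod 16 = 10, so s(779) = s(11) = 3.

3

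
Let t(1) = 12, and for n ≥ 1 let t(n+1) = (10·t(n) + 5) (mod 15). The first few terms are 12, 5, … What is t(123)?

We have t(1) = 12, t(2) = 5, t(3) = 10, t(4) = 0, t(5) = 5.
Since t(5) = t(2) = 5, the sequence is eventually periodic: after a pre-period of length 1 it cycles with period 3.
For n ≥ 2, t(n) depends only on (n - 2) mod 3. (123 - 2) mod 3 = 1, so t(123) = t(3) = 10.

10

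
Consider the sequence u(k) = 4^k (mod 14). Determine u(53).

2

Computing terms: u(1) = 4,  u(2) = 2,  u(3) = 8,  u(4) = 4.
Since u(4) = u(1) = 4, the sequence is periodic with period 3.
So u(53) = u(1 + ((53-1) mod 3)) = u(2) = 2.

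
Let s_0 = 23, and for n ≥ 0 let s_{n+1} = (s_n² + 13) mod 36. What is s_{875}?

s_0 = 23,  s_1 = 2,  s_2 = 17,  s_3 = 14,  s_4 = 29,  s_5 = 26,  s_6 = 5,  s_7 = 2.
Since s_7 = s_1 = 2, the sequence is eventually periodic: after a pre-period of length 1 it cycles with period 6.
For n ≥ 1, s_n depends only on (n - 1) mod 6. (875 - 1) mod 6 = 4, so s_{875} = s_5 = 26.

26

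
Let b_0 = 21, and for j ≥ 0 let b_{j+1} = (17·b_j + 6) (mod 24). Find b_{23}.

15

Listing terms: b_0 = 21; b_1 = 3; b_2 = 9; b_3 = 15; b_4 = 21.
The sequence repeats with period 4.
So b_{23} = b_{0 + ((23-0) mod 4)} = b_3 = 15.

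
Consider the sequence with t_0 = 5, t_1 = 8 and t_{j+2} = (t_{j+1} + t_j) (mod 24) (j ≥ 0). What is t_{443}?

Computing terms: t_0 = 5, t_1 = 8, t_2 = 13, t_3 = 21, t_4 = 10, t_5 = 7, t_6 = 17, t_7 = 0, t_8 = 17, t_9 = 17, t_{10} = 10, t_{11} = 3, t_{12} = 13, t_{13} = 16, t_{14} = 5, t_{15} = 21, t_{16} = 2, t_{17} = 23, t_{18} = 1, t_{19} = 0, t_{20} = 1, t_{21} = 1, t_{22} = 2, t_{23} = 3, t_{24} = 5, t_{25} = 8.
The sequence repeats with period 24.
(443 - 0) mod 24 = 11, so t_{443} = t_{11} = 3.

3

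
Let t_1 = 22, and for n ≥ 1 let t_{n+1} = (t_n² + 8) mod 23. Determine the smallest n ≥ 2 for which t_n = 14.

t_1 = 22,  t_2 = 9,  t_3 = 20,  t_4 = 17,  t_5 = 21,  t_6 = 12,  t_7 = 14,  t_8 = 20.
Since t_8 = t_3 = 20, the sequence is eventually periodic: after a pre-period of length 2 it cycles with period 5.
The value 14 first appears (with n ≥ 2) at t_7.

7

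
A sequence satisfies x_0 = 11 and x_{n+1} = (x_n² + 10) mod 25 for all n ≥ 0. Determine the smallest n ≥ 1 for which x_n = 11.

Computing terms: x_0 = 11; x_1 = 6; x_2 = 21; x_3 = 1; x_4 = 11.
The sequence repeats with period 4.
The value 11 next appears (with n ≥ 1) at x_4.

4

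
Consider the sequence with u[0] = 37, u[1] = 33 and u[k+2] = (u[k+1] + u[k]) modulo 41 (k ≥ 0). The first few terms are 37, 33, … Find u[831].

30

We have u[0] = 37, u[1] = 33, u[2] = 29, u[3] = 21, u[4] = 9, u[5] = 30, u[6] = 39, u[7] = 28, u[8] = 26, u[9] = 13, u[10] = 39, u[11] = 11, u[12] = 9, u[13] = 20, u[14] = 29, u[15] = 8, u[16] = 37, u[17] = 4, u[18] = 0, u[19] = 4, u[20] = 4, u[21] = 8, u[22] = 12, u[23] = 20, u[24] = 32, u[25] = 11, u[26] = 2, u[27] = 13, u[28] = 15, u[29] = 28, u[30] = 2, u[31] = 30, u[32] = 32, u[33] = 21, u[34] = 12, u[35] = 33, u[36] = 4, u[37] = 37, u[38] = 0, u[39] = 37, u[40] = 37, u[41] = 33.
The sequence repeats with period 40.
(831 - 0) mod 40 = 31, so u[831] = u[31] = 30.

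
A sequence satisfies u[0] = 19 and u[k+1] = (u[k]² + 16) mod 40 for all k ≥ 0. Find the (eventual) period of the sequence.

Listing terms: u[0] = 19; u[1] = 17; u[2] = 25; u[3] = 1; u[4] = 17.
Since u[4] = u[1] = 17, the sequence is eventually periodic: after a pre-period of length 1 it cycles with period 3.

3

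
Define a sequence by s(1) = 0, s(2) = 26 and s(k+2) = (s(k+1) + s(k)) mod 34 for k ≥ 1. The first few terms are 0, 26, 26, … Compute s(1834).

18

Computing terms: s(1) = 0,  s(2) = 26,  s(3) = 26,  s(4) = 18,  s(5) = 10,  s(6) = 28,  s(7) = 4,  s(8) = 32,  s(9) = 2,  s(10) = 0,  s(11) = 2,  s(12) = 2,  s(13) = 4,  s(14) = 6,  s(15) = 10,  s(16) = 16,  s(17) = 26,  s(18) = 8,  s(19) = 0,  s(20) = 8,  s(21) = 8,  s(22) = 16,  s(23) = 24,  s(24) = 6,  s(25) = 30,  s(26) = 2,  s(27) = 32,  s(28) = 0,  s(29) = 32,  s(30) = 32,  s(31) = 30,  s(32) = 28,  s(33) = 24,  s(34) = 18,  s(35) = 8,  s(36) = 26,  s(37) = 0,  s(38) = 26.
Since (s(37), s(38)) = (s(1), s(2)) = (0, 26) (two consecutive terms determine the rest), the sequence is periodic with period 36.
So s(1834) = s(1 + ((1834-1) mod 36)) = s(34) = 18.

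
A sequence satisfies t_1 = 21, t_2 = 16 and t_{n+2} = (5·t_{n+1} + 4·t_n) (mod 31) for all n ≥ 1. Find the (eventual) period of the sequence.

30

Listing terms: t_1 = 21; t_2 = 16; t_3 = 9; t_4 = 16; t_5 = 23; t_6 = 24; t_7 = 26; t_8 = 9; t_9 = 25; t_{10} = 6; t_{11} = 6; t_{12} = 23; t_{13} = 15; t_{14} = 12; t_{15} = 27; t_{16} = 28; t_{17} = 0; t_{18} = 19; t_{19} = 2; t_{20} = 24; t_{21} = 4; t_{22} = 23; t_{23} = 7; t_{24} = 3; t_{25} = 12; t_{26} = 10; t_{27} = 5; t_{28} = 3; t_{29} = 4; t_{30} = 1; t_{31} = 21; t_{32} = 16.
The sequence repeats with period 30.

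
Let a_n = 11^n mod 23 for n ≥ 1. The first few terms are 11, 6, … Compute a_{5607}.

15

Listing terms: a_1 = 11; a_2 = 6; a_3 = 20; a_4 = 13; a_5 = 5; a_6 = 9; a_7 = 7; a_8 = 8; a_9 = 19; a_{10} = 2; a_{11} = 22; a_{12} = 12; a_{13} = 17; a_{14} = 3; a_{15} = 10; a_{16} = 18; a_{17} = 14; a_{18} = 16; a_{19} = 15; a_{20} = 4; a_{21} = 21; a_{22} = 1; a_{23} = 11.
Since a_{23} = a_1 = 11, the sequence is periodic with period 22.
So a_{5607} = a_{1 + ((5607-1) mod 22)} = a_{19} = 15.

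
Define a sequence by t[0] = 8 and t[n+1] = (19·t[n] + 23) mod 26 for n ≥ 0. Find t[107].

17

t[0] = 8,  t[1] = 19,  t[2] = 20,  t[3] = 13,  t[4] = 10,  t[5] = 5,  t[6] = 14,  t[7] = 3,  t[8] = 2,  t[9] = 9,  t[10] = 12,  t[11] = 17,  t[12] = 8.
The sequence repeats with period 12.
(107 - 0) mod 12 = 11, so t[107] = t[11] = 17.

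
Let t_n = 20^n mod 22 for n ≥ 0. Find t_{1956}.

Listing terms: t_0 = 1; t_1 = 20; t_2 = 4; t_3 = 14; t_4 = 16; t_5 = 12; t_6 = 20.
Since t_6 = t_1 = 20, the sequence is eventually periodic: after a pre-period of length 1 it cycles with period 5.
For n ≥ 1, t_n depends only on (n - 1) mod 5. (1956 - 1) mod 5 = 0, so t_{1956} = t_1 = 20.

20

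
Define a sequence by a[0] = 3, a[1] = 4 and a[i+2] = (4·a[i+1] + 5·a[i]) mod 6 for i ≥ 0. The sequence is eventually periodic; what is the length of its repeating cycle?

a[0] = 3; a[1] = 4; a[2] = 1; a[3] = 0; a[4] = 5; a[5] = 2; a[6] = 3; a[7] = 4.
Since (a[6], a[7]) = (a[0], a[1]) = (3, 4) (two consecutive terms determine the rest), the sequence is periodic with period 6.

6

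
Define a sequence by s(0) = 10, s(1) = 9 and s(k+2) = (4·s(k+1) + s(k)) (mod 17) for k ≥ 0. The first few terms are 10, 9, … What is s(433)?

Listing terms: s(0) = 10,  s(1) = 9,  s(2) = 12,  s(3) = 6,  s(4) = 2,  s(5) = 14,  s(6) = 7,  s(7) = 8,  s(8) = 5,  s(9) = 11,  s(10) = 15,  s(11) = 3,  s(12) = 10,  s(13) = 9.
The sequence repeats with period 12.
So s(433) = s(0 + ((433-0) mod 12)) = s(1) = 9.

9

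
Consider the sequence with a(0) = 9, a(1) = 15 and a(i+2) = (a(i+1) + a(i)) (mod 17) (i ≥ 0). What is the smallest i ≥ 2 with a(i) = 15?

27

We have a(0) = 9, a(1) = 15, a(2) = 7, a(3) = 5, a(4) = 12, a(5) = 0, a(6) = 12, a(7) = 12, a(8) = 7, a(9) = 2, a(10) = 9, a(11) = 11, a(12) = 3, a(13) = 14, a(14) = 0, a(15) = 14, a(16) = 14, a(17) = 11, a(18) = 8, a(19) = 2, a(20) = 10, a(21) = 12, a(22) = 5, a(23) = 0, a(24) = 5, a(25) = 5, a(26) = 10, a(27) = 15, a(28) = 8, a(29) = 6, a(30) = 14, a(31) = 3, a(32) = 0, a(33) = 3, a(34) = 3, a(35) = 6, a(36) = 9, a(37) = 15.
The sequence repeats with period 36.
The value 15 first appears (with i ≥ 2) at a(27).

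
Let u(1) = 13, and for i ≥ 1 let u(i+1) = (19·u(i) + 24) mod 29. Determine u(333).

Listing terms: u(1) = 13, u(2) = 10, u(3) = 11, u(4) = 1, u(5) = 14, u(6) = 0, u(7) = 24, u(8) = 16, u(9) = 9, u(10) = 21, u(11) = 17, u(12) = 28, u(13) = 5, u(14) = 3, u(15) = 23, u(16) = 26, u(17) = 25, u(18) = 6, u(19) = 22, u(20) = 7, u(21) = 12, u(22) = 20, u(23) = 27, u(24) = 15, u(25) = 19, u(26) = 8, u(27) = 2, u(28) = 4, u(29) = 13.
The sequence repeats with period 28.
So u(333) = u(1 + ((333-1) mod 28)) = u(25) = 19.

19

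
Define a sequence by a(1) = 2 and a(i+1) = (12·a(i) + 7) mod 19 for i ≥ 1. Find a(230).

We have a(1) = 2,  a(2) = 12,  a(3) = 18,  a(4) = 14,  a(5) = 4,  a(6) = 17,  a(7) = 2.
The sequence repeats with period 6.
(230 - 1) mod 6 = 1, so a(230) = a(2) = 12.

12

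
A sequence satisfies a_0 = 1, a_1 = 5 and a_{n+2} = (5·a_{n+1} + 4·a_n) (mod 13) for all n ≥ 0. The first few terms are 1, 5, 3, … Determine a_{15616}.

0

a_0 = 1; a_1 = 5; a_2 = 3; a_3 = 9; a_4 = 5; a_5 = 9; a_6 = 0; a_7 = 10; a_8 = 11; a_9 = 4; a_{10} = 12; a_{11} = 11; a_{12} = 12; a_{13} = 0; a_{14} = 9; a_{15} = 6; a_{16} = 1; a_{17} = 3; a_{18} = 6; a_{19} = 3; a_{20} = 0; a_{21} = 12; a_{22} = 8; a_{23} = 10; a_{24} = 4; a_{25} = 8; a_{26} = 4; a_{27} = 0; a_{28} = 3; a_{29} = 2; a_{30} = 9; a_{31} = 1; a_{32} = 2; a_{33} = 1; a_{34} = 0; a_{35} = 4; a_{36} = 7; a_{37} = 12; a_{38} = 10; a_{39} = 7; a_{40} = 10; a_{41} = 0; a_{42} = 1; a_{43} = 5.
Since (a_{42}, a_{43}) = (a_0, a_1) = (1, 5) (two consecutive terms determine the rest), the sequence is periodic with period 42.
So a_{15616} = a_{0 + ((15616-0) mod 42)} = a_{34} = 0.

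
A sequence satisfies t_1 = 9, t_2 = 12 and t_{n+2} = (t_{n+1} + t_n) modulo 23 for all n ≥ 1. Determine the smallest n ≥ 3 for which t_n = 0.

Listing terms: t_1 = 9; t_2 = 12; t_3 = 21; t_4 = 10; t_5 = 8; t_6 = 18; t_7 = 3; t_8 = 21; t_9 = 1; t_{10} = 22; t_{11} = 0; t_{12} = 22; t_{13} = 22; t_{14} = 21; t_{15} = 20; t_{16} = 18; t_{17} = 15; t_{18} = 10; t_{19} = 2; t_{20} = 12; t_{21} = 14; t_{22} = 3; t_{23} = 17; t_{24} = 20; t_{25} = 14; t_{26} = 11; t_{27} = 2; t_{28} = 13; t_{29} = 15; t_{30} = 5; t_{31} = 20; t_{32} = 2; t_{33} = 22; t_{34} = 1; t_{35} = 0; t_{36} = 1; t_{37} = 1; t_{38} = 2; t_{39} = 3; t_{40} = 5; t_{41} = 8; t_{42} = 13; t_{43} = 21; t_{44} = 11; t_{45} = 9; t_{46} = 20; t_{47} = 6; t_{48} = 3; t_{49} = 9; t_{50} = 12.
Since (t_{49}, t_{50}) = (t_1, t_2) = (9, 12) (two consecutive terms determine the rest), the sequence is periodic with period 48.
The value 0 first appears (with n ≥ 3) at t_{11}.

11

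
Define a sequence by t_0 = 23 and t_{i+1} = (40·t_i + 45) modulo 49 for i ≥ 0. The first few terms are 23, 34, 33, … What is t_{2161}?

Listing terms: t_0 = 23; t_1 = 34; t_2 = 33; t_3 = 42; t_4 = 10; t_5 = 4; t_6 = 9; t_7 = 13; t_8 = 26; t_9 = 7; t_{10} = 31; t_{11} = 11; t_{12} = 44; t_{13} = 41; t_{14} = 19; t_{15} = 21; t_{16} = 3; t_{17} = 18; t_{18} = 30; t_{19} = 20; t_{20} = 12; t_{21} = 35; t_{22} = 24; t_{23} = 25; t_{24} = 16; t_{25} = 48; t_{26} = 5; t_{27} = 0; t_{28} = 45; t_{29} = 32; t_{30} = 2; t_{31} = 27; t_{32} = 47; t_{33} = 14; t_{34} = 17; t_{35} = 39; t_{36} = 37; t_{37} = 6; t_{38} = 40; t_{39} = 28; t_{40} = 38; t_{41} = 46; t_{42} = 23.
Since t_{42} = t_0 = 23, the sequence is periodic with period 42.
(2161 - 0) mod 42 = 19, so t_{2161} = t_{19} = 20.

20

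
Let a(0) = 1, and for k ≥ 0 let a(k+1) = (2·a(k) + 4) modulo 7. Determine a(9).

1

Listing terms: a(0) = 1,  a(1) = 6,  a(2) = 2,  a(3) = 1.
The sequence repeats with period 3.
So a(9) = a(0 + ((9-0) mod 3)) = a(0) = 1.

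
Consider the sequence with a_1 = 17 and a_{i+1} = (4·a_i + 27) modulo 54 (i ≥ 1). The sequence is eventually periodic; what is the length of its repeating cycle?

9

a_1 = 17, a_2 = 41, a_3 = 29, a_4 = 35, a_5 = 5, a_6 = 47, a_7 = 53, a_8 = 23, a_9 = 11, a_{10} = 17.
Since a_{10} = a_1 = 17, the sequence is periodic with period 9.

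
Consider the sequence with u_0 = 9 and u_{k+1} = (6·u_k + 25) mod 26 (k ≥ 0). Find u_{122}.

5

u_0 = 9,  u_1 = 1,  u_2 = 5,  u_3 = 3,  u_4 = 17,  u_5 = 23,  u_6 = 7,  u_7 = 15,  u_8 = 11,  u_9 = 13,  u_{10} = 25,  u_{11} = 19,  u_{12} = 9.
The sequence repeats with period 12.
(122 - 0) mod 12 = 2, so u_{122} = u_2 = 5.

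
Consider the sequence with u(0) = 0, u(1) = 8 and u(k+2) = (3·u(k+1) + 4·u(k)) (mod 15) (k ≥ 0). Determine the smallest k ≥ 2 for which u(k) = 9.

2

We have u(0) = 0,  u(1) = 8,  u(2) = 9,  u(3) = 14,  u(4) = 3,  u(5) = 5,  u(6) = 12,  u(7) = 11,  u(8) = 6,  u(9) = 2,  u(10) = 0,  u(11) = 8.
The sequence repeats with period 10.
The value 9 first appears (with k ≥ 2) at u(2).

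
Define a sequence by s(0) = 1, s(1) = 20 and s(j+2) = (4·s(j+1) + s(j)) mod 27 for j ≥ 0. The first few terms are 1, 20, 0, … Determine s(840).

1

Computing terms: s(0) = 1; s(1) = 20; s(2) = 0; s(3) = 20; s(4) = 26; s(5) = 16; s(6) = 9; s(7) = 25; s(8) = 1; s(9) = 2; s(10) = 9; s(11) = 11; s(12) = 26; s(13) = 7; s(14) = 0; s(15) = 7; s(16) = 1; s(17) = 11; s(18) = 18; s(19) = 2; s(20) = 26; s(21) = 25; s(22) = 18; s(23) = 16; s(24) = 1; s(25) = 20.
The sequence repeats with period 24.
(840 - 0) mod 24 = 0, so s(840) = s(0) = 1.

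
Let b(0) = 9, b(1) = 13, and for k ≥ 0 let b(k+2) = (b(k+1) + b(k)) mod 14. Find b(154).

13

We have b(0) = 9,  b(1) = 13,  b(2) = 8,  b(3) = 7,  b(4) = 1,  b(5) = 8,  b(6) = 9,  b(7) = 3,  b(8) = 12,  b(9) = 1,  b(10) = 13,  b(11) = 0,  b(12) = 13,  b(13) = 13,  b(14) = 12,  b(15) = 11,  b(16) = 9,  b(17) = 6,  b(18) = 1,  b(19) = 7,  b(20) = 8,  b(21) = 1,  b(22) = 9,  b(23) = 10,  b(24) = 5,  b(25) = 1,  b(26) = 6,  b(27) = 7,  b(28) = 13,  b(29) = 6,  b(30) = 5,  b(31) = 11,  b(32) = 2,  b(33) = 13,  b(34) = 1,  b(35) = 0,  b(36) = 1,  b(37) = 1,  b(38) = 2,  b(39) = 3,  b(40) = 5,  b(41) = 8,  b(42) = 13,  b(43) = 7,  b(44) = 6,  b(45) = 13,  b(46) = 5,  b(47) = 4,  b(48) = 9,  b(49) = 13.
The sequence repeats with period 48.
So b(154) = b(0 + ((154-0) mod 48)) = b(10) = 13.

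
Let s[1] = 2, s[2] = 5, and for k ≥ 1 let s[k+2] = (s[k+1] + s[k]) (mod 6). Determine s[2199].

We have s[1] = 2,  s[2] = 5,  s[3] = 1,  s[4] = 0,  s[5] = 1,  s[6] = 1,  s[7] = 2,  s[8] = 3,  s[9] = 5,  s[10] = 2,  s[11] = 1,  s[12] = 3,  s[13] = 4,  s[14] = 1,  s[15] = 5,  s[16] = 0,  s[17] = 5,  s[18] = 5,  s[19] = 4,  s[20] = 3,  s[21] = 1,  s[22] = 4,  s[23] = 5,  s[24] = 3,  s[25] = 2,  s[26] = 5.
The sequence repeats with period 24.
(2199 - 1) mod 24 = 14, so s[2199] = s[15] = 5.

5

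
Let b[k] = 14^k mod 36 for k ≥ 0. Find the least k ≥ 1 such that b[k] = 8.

b[0] = 1, b[1] = 14, b[2] = 16, b[3] = 8, b[4] = 4, b[5] = 20, b[6] = 28, b[7] = 32, b[8] = 16.
Since b[8] = b[2] = 16, the sequence is eventually periodic: after a pre-period of length 2 it cycles with period 6.
The value 8 first appears (with k ≥ 1) at b[3].

3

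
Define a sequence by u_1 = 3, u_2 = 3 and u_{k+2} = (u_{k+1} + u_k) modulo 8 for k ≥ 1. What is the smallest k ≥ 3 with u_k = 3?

11

Listing terms: u_1 = 3,  u_2 = 3,  u_3 = 6,  u_4 = 1,  u_5 = 7,  u_6 = 0,  u_7 = 7,  u_8 = 7,  u_9 = 6,  u_{10} = 5,  u_{11} = 3,  u_{12} = 0,  u_{13} = 3,  u_{14} = 3.
The sequence repeats with period 12.
The value 3 first appears (with k ≥ 3) at u_{11}.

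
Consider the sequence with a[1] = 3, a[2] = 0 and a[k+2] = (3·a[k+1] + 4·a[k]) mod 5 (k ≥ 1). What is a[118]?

We have a[1] = 3, a[2] = 0, a[3] = 2, a[4] = 1, a[5] = 1, a[6] = 2, a[7] = 0, a[8] = 3, a[9] = 4, a[10] = 4, a[11] = 3, a[12] = 0.
Since (a[11], a[12]) = (a[1], a[2]) = (3, 0) (two consecutive terms determine the rest), the sequence is periodic with period 10.
So a[118] = a[1 + ((118-1) mod 10)] = a[8] = 3.

3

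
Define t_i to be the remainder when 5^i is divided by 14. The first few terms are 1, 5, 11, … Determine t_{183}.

Listing terms: t_0 = 1,  t_1 = 5,  t_2 = 11,  t_3 = 13,  t_4 = 9,  t_5 = 3,  t_6 = 1.
Since t_6 = t_0 = 1, the sequence is periodic with period 6.
(183 - 0) mod 6 = 3, so t_{183} = t_3 = 13.

13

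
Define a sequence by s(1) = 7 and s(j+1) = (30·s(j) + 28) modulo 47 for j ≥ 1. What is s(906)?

Listing terms: s(1) = 7; s(2) = 3; s(3) = 24; s(4) = 43; s(5) = 2; s(6) = 41; s(7) = 36; s(8) = 27; s(9) = 39; s(10) = 23; s(11) = 13; s(12) = 42; s(13) = 19; s(14) = 34; s(15) = 14; s(16) = 25; s(17) = 26; s(18) = 9; s(19) = 16; s(20) = 38; s(21) = 40; s(22) = 6; s(23) = 20; s(24) = 17; s(25) = 21; s(26) = 0; s(27) = 28; s(28) = 22; s(29) = 30; s(30) = 35; s(31) = 44; s(32) = 32; s(33) = 1; s(34) = 11; s(35) = 29; s(36) = 5; s(37) = 37; s(38) = 10; s(39) = 46; s(40) = 45; s(41) = 15; s(42) = 8; s(43) = 33; s(44) = 31; s(45) = 18; s(46) = 4; s(47) = 7.
Since s(47) = s(1) = 7, the sequence is periodic with period 46.
So s(906) = s(1 + ((906-1) mod 46)) = s(32) = 32.

32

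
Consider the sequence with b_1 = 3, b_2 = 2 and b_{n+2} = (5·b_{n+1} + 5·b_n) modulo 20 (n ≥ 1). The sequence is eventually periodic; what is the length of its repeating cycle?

6

b_1 = 3,  b_2 = 2,  b_3 = 5,  b_4 = 15,  b_5 = 0,  b_6 = 15,  b_7 = 15,  b_8 = 10,  b_9 = 5,  b_{10} = 15.
Since (b_9, b_{10}) = (b_3, b_4) = (5, 15) (two consecutive terms determine the rest), the sequence is eventually periodic: after a pre-period of length 2 it cycles with period 6.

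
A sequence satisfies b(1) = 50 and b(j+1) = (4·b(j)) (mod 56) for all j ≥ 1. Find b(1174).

8

We have b(1) = 50,  b(2) = 32,  b(3) = 16,  b(4) = 8,  b(5) = 32.
Since b(5) = b(2) = 32, the sequence is eventually periodic: after a pre-period of length 1 it cycles with period 3.
For j ≥ 2, b(j) depends only on (j - 2) mod 3. (1174 - 2) mod 3 = 2, so b(1174) = b(4) = 8.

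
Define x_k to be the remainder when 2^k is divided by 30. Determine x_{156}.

Listing terms: x_0 = 1, x_1 = 2, x_2 = 4, x_3 = 8, x_4 = 16, x_5 = 2.
Since x_5 = x_1 = 2, the sequence is eventually periodic: after a pre-period of length 1 it cycles with period 4.
For k ≥ 1, x_k depends only on (k - 1) mod 4. (156 - 1) mod 4 = 3, so x_{156} = x_4 = 16.

16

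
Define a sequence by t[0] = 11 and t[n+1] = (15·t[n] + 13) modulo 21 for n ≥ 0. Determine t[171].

1

t[0] = 11,  t[1] = 10,  t[2] = 16,  t[3] = 1,  t[4] = 7,  t[5] = 13,  t[6] = 19,  t[7] = 4,  t[8] = 10.
Since t[8] = t[1] = 10, the sequence is eventually periodic: after a pre-period of length 1 it cycles with period 7.
For n ≥ 1, t[n] depends only on (n - 1) mod 7. (171 - 1) mod 7 = 2, so t[171] = t[3] = 1.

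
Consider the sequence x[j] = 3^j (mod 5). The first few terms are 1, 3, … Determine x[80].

We have x[0] = 1; x[1] = 3; x[2] = 4; x[3] = 2; x[4] = 1.
The sequence repeats with period 4.
So x[80] = x[0 + ((80-0) mod 4)] = x[0] = 1.

1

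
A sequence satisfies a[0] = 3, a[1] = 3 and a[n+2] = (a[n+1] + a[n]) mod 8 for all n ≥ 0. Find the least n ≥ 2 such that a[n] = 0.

5

Computing terms: a[0] = 3, a[1] = 3, a[2] = 6, a[3] = 1, a[4] = 7, a[5] = 0, a[6] = 7, a[7] = 7, a[8] = 6, a[9] = 5, a[10] = 3, a[11] = 0, a[12] = 3, a[13] = 3.
Since (a[12], a[13]) = (a[0], a[1]) = (3, 3) (two consecutive terms determine the rest), the sequence is periodic with period 12.
The value 0 first appears (with n ≥ 2) at a[5].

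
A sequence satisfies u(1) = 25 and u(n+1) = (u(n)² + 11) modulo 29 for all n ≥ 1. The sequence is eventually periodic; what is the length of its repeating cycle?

u(1) = 25, u(2) = 27, u(3) = 15, u(4) = 4, u(5) = 27.
Since u(5) = u(2) = 27, the sequence is eventually periodic: after a pre-period of length 1 it cycles with period 3.

3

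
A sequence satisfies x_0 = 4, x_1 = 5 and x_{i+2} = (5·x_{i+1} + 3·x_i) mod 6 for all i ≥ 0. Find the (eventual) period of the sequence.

Computing terms: x_0 = 4, x_1 = 5, x_2 = 1, x_3 = 2, x_4 = 1, x_5 = 5, x_6 = 4, x_7 = 5.
Since (x_6, x_7) = (x_0, x_1) = (4, 5) (two consecutive terms determine the rest), the sequence is periodic with period 6.

6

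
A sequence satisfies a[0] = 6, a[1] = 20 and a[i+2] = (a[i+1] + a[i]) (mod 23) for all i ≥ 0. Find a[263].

9

We have a[0] = 6; a[1] = 20; a[2] = 3; a[3] = 0; a[4] = 3; a[5] = 3; a[6] = 6; a[7] = 9; a[8] = 15; a[9] = 1; a[10] = 16; a[11] = 17; a[12] = 10; a[13] = 4; a[14] = 14; a[15] = 18; a[16] = 9; a[17] = 4; a[18] = 13; a[19] = 17; a[20] = 7; a[21] = 1; a[22] = 8; a[23] = 9; a[24] = 17; a[25] = 3; a[26] = 20; a[27] = 0; a[28] = 20; a[29] = 20; a[30] = 17; a[31] = 14; a[32] = 8; a[33] = 22; a[34] = 7; a[35] = 6; a[36] = 13; a[37] = 19; a[38] = 9; a[39] = 5; a[40] = 14; a[41] = 19; a[42] = 10; a[43] = 6; a[44] = 16; a[45] = 22; a[46] = 15; a[47] = 14; a[48] = 6; a[49] = 20.
The sequence repeats with period 48.
So a[263] = a[0 + ((263-0) mod 48)] = a[23] = 9.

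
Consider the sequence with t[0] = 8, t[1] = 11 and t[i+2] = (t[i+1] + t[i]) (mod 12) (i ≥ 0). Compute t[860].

We have t[0] = 8, t[1] = 11, t[2] = 7, t[3] = 6, t[4] = 1, t[5] = 7, t[6] = 8, t[7] = 3, t[8] = 11, t[9] = 2, t[10] = 1, t[11] = 3, t[12] = 4, t[13] = 7, t[14] = 11, t[15] = 6, t[16] = 5, t[17] = 11, t[18] = 4, t[19] = 3, t[20] = 7, t[21] = 10, t[22] = 5, t[23] = 3, t[24] = 8, t[25] = 11.
The sequence repeats with period 24.
So t[860] = t[0 + ((860-0) mod 24)] = t[20] = 7.

7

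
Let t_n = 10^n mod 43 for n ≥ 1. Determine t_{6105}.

16

We have t_1 = 10,  t_2 = 14,  t_3 = 11,  t_4 = 24,  t_5 = 25,  t_6 = 35,  t_7 = 6,  t_8 = 17,  t_9 = 41,  t_{10} = 23,  t_{11} = 15,  t_{12} = 21,  t_{13} = 38,  t_{14} = 36,  t_{15} = 16,  t_{16} = 31,  t_{17} = 9,  t_{18} = 4,  t_{19} = 40,  t_{20} = 13,  t_{21} = 1,  t_{22} = 10.
Since t_{22} = t_1 = 10, the sequence is periodic with period 21.
So t_{6105} = t_{1 + ((6105-1) mod 21)} = t_{15} = 16.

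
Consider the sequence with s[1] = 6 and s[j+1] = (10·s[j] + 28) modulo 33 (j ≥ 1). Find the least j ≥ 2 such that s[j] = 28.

Listing terms: s[1] = 6,  s[2] = 22,  s[3] = 17,  s[4] = 0,  s[5] = 28,  s[6] = 11,  s[7] = 6.
Since s[7] = s[1] = 6, the sequence is periodic with period 6.
The value 28 first appears (with j ≥ 2) at s[5].

5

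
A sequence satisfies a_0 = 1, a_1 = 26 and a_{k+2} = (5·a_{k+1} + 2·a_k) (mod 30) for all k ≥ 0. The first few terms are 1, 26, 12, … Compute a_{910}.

8

a_0 = 1,  a_1 = 26,  a_2 = 12,  a_3 = 22,  a_4 = 14,  a_5 = 24,  a_6 = 28,  a_7 = 8,  a_8 = 6,  a_9 = 16,  a_{10} = 2,  a_{11} = 12,  a_{12} = 4,  a_{13} = 14,  a_{14} = 18,  a_{15} = 28,  a_{16} = 26,  a_{17} = 6,  a_{18} = 22,  a_{19} = 2,  a_{20} = 24,  a_{21} = 4,  a_{22} = 8,  a_{23} = 18,  a_{24} = 16,  a_{25} = 26,  a_{26} = 12.
Since (a_{25}, a_{26}) = (a_1, a_2) = (26, 12) (two consecutive terms determine the rest), the sequence is eventually periodic: after a pre-period of length 1 it cycles with period 24.
For k ≥ 1, a_k depends only on (k - 1) mod 24. (910 - 1) mod 24 = 21, so a_{910} = a_{22} = 8.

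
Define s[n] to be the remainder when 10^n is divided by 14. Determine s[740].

Listing terms: s[1] = 10, s[2] = 2, s[3] = 6, s[4] = 4, s[5] = 12, s[6] = 8, s[7] = 10.
The sequence repeats with period 6.
So s[740] = s[1 + ((740-1) mod 6)] = s[2] = 2.

2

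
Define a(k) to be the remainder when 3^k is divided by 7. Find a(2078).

2

Computing terms: a(1) = 3; a(2) = 2; a(3) = 6; a(4) = 4; a(5) = 5; a(6) = 1; a(7) = 3.
The sequence repeats with period 6.
(2078 - 1) mod 6 = 1, so a(2078) = a(2) = 2.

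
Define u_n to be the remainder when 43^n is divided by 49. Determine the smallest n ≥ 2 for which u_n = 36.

We have u_1 = 43; u_2 = 36; u_3 = 29; u_4 = 22; u_5 = 15; u_6 = 8; u_7 = 1; u_8 = 43.
Since u_8 = u_1 = 43, the sequence is periodic with period 7.
The value 36 first appears (with n ≥ 2) at u_2.

2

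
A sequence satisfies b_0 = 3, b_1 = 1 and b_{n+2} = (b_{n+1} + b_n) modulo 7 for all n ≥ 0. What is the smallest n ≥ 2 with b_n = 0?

b_0 = 3, b_1 = 1, b_2 = 4, b_3 = 5, b_4 = 2, b_5 = 0, b_6 = 2, b_7 = 2, b_8 = 4, b_9 = 6, b_{10} = 3, b_{11} = 2, b_{12} = 5, b_{13} = 0, b_{14} = 5, b_{15} = 5, b_{16} = 3, b_{17} = 1.
The sequence repeats with period 16.
The value 0 first appears (with n ≥ 2) at b_5.

5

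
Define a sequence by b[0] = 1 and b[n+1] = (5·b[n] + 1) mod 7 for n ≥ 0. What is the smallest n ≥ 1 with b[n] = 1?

6

We have b[0] = 1, b[1] = 6, b[2] = 3, b[3] = 2, b[4] = 4, b[5] = 0, b[6] = 1.
The sequence repeats with period 6.
The value 1 next appears (with n ≥ 1) at b[6].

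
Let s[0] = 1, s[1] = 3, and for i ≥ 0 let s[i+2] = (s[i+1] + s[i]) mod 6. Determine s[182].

2

Computing terms: s[0] = 1, s[1] = 3, s[2] = 4, s[3] = 1, s[4] = 5, s[5] = 0, s[6] = 5, s[7] = 5, s[8] = 4, s[9] = 3, s[10] = 1, s[11] = 4, s[12] = 5, s[13] = 3, s[14] = 2, s[15] = 5, s[16] = 1, s[17] = 0, s[18] = 1, s[19] = 1, s[20] = 2, s[21] = 3, s[22] = 5, s[23] = 2, s[24] = 1, s[25] = 3.
Since (s[24], s[25]) = (s[0], s[1]) = (1, 3) (two consecutive terms determine the rest), the sequence is periodic with period 24.
(182 - 0) mod 24 = 14, so s[182] = s[14] = 2.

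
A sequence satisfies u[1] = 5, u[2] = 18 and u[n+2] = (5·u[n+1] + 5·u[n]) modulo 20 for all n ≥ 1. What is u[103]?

5

We have u[1] = 5,  u[2] = 18,  u[3] = 15,  u[4] = 5,  u[5] = 0,  u[6] = 5,  u[7] = 5,  u[8] = 10,  u[9] = 15,  u[10] = 5.
Since (u[9], u[10]) = (u[3], u[4]) = (15, 5) (two consecutive terms determine the rest), the sequence is eventually periodic: after a pre-period of length 2 it cycles with period 6.
For n ≥ 3, u[n] depends only on (n - 3) mod 6. (103 - 3) mod 6 = 4, so u[103] = u[7] = 5.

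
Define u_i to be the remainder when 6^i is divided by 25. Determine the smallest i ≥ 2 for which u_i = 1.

5

Listing terms: u_1 = 6, u_2 = 11, u_3 = 16, u_4 = 21, u_5 = 1, u_6 = 6.
The sequence repeats with period 5.
The value 1 first appears (with i ≥ 2) at u_5.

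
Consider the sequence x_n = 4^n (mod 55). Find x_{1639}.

Computing terms: x_1 = 4,  x_2 = 16,  x_3 = 9,  x_4 = 36,  x_5 = 34,  x_6 = 26,  x_7 = 49,  x_8 = 31,  x_9 = 14,  x_{10} = 1,  x_{11} = 4.
The sequence repeats with period 10.
(1639 - 1) mod 10 = 8, so x_{1639} = x_9 = 14.

14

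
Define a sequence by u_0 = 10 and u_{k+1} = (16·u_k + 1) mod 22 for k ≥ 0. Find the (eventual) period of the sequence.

We have u_0 = 10; u_1 = 7; u_2 = 3; u_3 = 5; u_4 = 15; u_5 = 21; u_6 = 7.
Since u_6 = u_1 = 7, the sequence is eventually periodic: after a pre-period of length 1 it cycles with period 5.

5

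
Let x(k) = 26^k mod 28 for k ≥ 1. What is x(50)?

Listing terms: x(1) = 26, x(2) = 4, x(3) = 20, x(4) = 16, x(5) = 24, x(6) = 8, x(7) = 12, x(8) = 4.
Since x(8) = x(2) = 4, the sequence is eventually periodic: after a pre-period of length 1 it cycles with period 6.
For k ≥ 2, x(k) depends only on (k - 2) mod 6. (50 - 2) mod 6 = 0, so x(50) = x(2) = 4.

4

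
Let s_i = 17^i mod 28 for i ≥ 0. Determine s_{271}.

Listing terms: s_0 = 1; s_1 = 17; s_2 = 9; s_3 = 13; s_4 = 25; s_5 = 5; s_6 = 1.
The sequence repeats with period 6.
(271 - 0) mod 6 = 1, so s_{271} = s_1 = 17.

17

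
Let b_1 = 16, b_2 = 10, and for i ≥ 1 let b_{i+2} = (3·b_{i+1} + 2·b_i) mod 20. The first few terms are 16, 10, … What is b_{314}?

10

We have b_1 = 16, b_2 = 10, b_3 = 2, b_4 = 6, b_5 = 2, b_6 = 18, b_7 = 18, b_8 = 10, b_9 = 6, b_{10} = 18, b_{11} = 6, b_{12} = 14, b_{13} = 14, b_{14} = 10, b_{15} = 18, b_{16} = 14, b_{17} = 18, b_{18} = 2, b_{19} = 2, b_{20} = 10, b_{21} = 14, b_{22} = 2, b_{23} = 14, b_{24} = 6, b_{25} = 6, b_{26} = 10, b_{27} = 2.
Since (b_{26}, b_{27}) = (b_2, b_3) = (10, 2) (two consecutive terms determine the rest), the sequence is eventually periodic: after a pre-period of length 1 it cycles with period 24.
For i ≥ 2, b_i depends only on (i - 2) mod 24. (314 - 2) mod 24 = 0, so b_{314} = b_2 = 10.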